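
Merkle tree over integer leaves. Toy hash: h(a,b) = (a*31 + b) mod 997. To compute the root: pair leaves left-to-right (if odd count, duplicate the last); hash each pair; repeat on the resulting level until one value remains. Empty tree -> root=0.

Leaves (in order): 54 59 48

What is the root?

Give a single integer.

Answer: 424

Derivation:
L0: [54, 59, 48]
L1: h(54,59)=(54*31+59)%997=736 h(48,48)=(48*31+48)%997=539 -> [736, 539]
L2: h(736,539)=(736*31+539)%997=424 -> [424]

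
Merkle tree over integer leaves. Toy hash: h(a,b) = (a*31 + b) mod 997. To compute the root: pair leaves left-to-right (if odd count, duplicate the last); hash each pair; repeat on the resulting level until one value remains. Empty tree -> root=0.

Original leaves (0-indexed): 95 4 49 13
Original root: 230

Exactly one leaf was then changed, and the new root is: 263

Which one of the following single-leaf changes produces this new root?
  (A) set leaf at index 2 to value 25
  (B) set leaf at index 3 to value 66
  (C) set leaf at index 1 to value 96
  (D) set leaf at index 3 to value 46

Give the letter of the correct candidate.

Original leaves: [95, 4, 49, 13]
Target new root: 263
Try each candidate change and compute the resulting root:
Candidate A: set leaf[2] = 25 -> leaves = [95, 4, 25, 13]
  L0: [95, 4, 25, 13]
  L1: h(95,4)=(95*31+4)%997=955 h(25,13)=(25*31+13)%997=788 -> [955, 788]
  L2: h(955,788)=(955*31+788)%997=483 -> [483]
  root = 483 != target 263
Candidate B: set leaf[3] = 66 -> leaves = [95, 4, 49, 66]
  L0: [95, 4, 49, 66]
  L1: h(95,4)=(95*31+4)%997=955 h(49,66)=(49*31+66)%997=588 -> [955, 588]
  L2: h(955,588)=(955*31+588)%997=283 -> [283]
  root = 283 != target 263
Candidate C: set leaf[1] = 96 -> leaves = [95, 96, 49, 13]
  L0: [95, 96, 49, 13]
  L1: h(95,96)=(95*31+96)%997=50 h(49,13)=(49*31+13)%997=535 -> [50, 535]
  L2: h(50,535)=(50*31+535)%997=91 -> [91]
  root = 91 != target 263
Candidate D: set leaf[3] = 46 -> leaves = [95, 4, 49, 46]
  L0: [95, 4, 49, 46]
  L1: h(95,4)=(95*31+4)%997=955 h(49,46)=(49*31+46)%997=568 -> [955, 568]
  L2: h(955,568)=(955*31+568)%997=263 -> [263]
  root = 263 == target 263  ** MATCH **
Candidate D produces the target root.

Answer: D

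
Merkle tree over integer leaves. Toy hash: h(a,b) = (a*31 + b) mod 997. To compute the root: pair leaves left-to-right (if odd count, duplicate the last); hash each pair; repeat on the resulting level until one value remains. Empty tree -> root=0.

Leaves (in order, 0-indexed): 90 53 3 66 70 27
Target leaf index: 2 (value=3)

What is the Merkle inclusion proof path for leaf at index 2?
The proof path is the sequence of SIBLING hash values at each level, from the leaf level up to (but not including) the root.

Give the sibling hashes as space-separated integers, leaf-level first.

Answer: 66 849 514

Derivation:
L0 (leaves): [90, 53, 3, 66, 70, 27], target index=2
L1: h(90,53)=(90*31+53)%997=849 [pair 0] h(3,66)=(3*31+66)%997=159 [pair 1] h(70,27)=(70*31+27)%997=203 [pair 2] -> [849, 159, 203]
  Sibling for proof at L0: 66
L2: h(849,159)=(849*31+159)%997=556 [pair 0] h(203,203)=(203*31+203)%997=514 [pair 1] -> [556, 514]
  Sibling for proof at L1: 849
L3: h(556,514)=(556*31+514)%997=801 [pair 0] -> [801]
  Sibling for proof at L2: 514
Root: 801
Proof path (sibling hashes from leaf to root): [66, 849, 514]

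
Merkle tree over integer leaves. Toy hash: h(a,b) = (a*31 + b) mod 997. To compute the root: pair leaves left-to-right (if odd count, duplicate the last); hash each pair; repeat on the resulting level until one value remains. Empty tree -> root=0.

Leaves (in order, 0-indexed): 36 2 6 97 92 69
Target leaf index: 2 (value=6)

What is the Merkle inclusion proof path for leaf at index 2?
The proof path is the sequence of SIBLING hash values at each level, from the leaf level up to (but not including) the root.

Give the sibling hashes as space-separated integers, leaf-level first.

Answer: 97 121 751

Derivation:
L0 (leaves): [36, 2, 6, 97, 92, 69], target index=2
L1: h(36,2)=(36*31+2)%997=121 [pair 0] h(6,97)=(6*31+97)%997=283 [pair 1] h(92,69)=(92*31+69)%997=927 [pair 2] -> [121, 283, 927]
  Sibling for proof at L0: 97
L2: h(121,283)=(121*31+283)%997=46 [pair 0] h(927,927)=(927*31+927)%997=751 [pair 1] -> [46, 751]
  Sibling for proof at L1: 121
L3: h(46,751)=(46*31+751)%997=183 [pair 0] -> [183]
  Sibling for proof at L2: 751
Root: 183
Proof path (sibling hashes from leaf to root): [97, 121, 751]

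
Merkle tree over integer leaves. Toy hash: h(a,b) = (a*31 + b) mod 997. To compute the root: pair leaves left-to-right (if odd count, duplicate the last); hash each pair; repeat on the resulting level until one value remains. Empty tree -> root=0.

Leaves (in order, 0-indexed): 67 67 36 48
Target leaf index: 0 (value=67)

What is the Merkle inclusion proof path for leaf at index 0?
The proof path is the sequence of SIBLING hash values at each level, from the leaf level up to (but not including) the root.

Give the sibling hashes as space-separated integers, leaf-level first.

L0 (leaves): [67, 67, 36, 48], target index=0
L1: h(67,67)=(67*31+67)%997=150 [pair 0] h(36,48)=(36*31+48)%997=167 [pair 1] -> [150, 167]
  Sibling for proof at L0: 67
L2: h(150,167)=(150*31+167)%997=829 [pair 0] -> [829]
  Sibling for proof at L1: 167
Root: 829
Proof path (sibling hashes from leaf to root): [67, 167]

Answer: 67 167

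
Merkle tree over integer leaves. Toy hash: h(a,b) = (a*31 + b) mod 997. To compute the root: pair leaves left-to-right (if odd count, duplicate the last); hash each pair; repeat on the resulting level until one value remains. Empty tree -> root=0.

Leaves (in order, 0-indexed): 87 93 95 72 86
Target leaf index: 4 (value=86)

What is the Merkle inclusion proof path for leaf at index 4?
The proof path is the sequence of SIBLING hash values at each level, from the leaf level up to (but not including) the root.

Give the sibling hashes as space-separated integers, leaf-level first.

L0 (leaves): [87, 93, 95, 72, 86], target index=4
L1: h(87,93)=(87*31+93)%997=796 [pair 0] h(95,72)=(95*31+72)%997=26 [pair 1] h(86,86)=(86*31+86)%997=758 [pair 2] -> [796, 26, 758]
  Sibling for proof at L0: 86
L2: h(796,26)=(796*31+26)%997=774 [pair 0] h(758,758)=(758*31+758)%997=328 [pair 1] -> [774, 328]
  Sibling for proof at L1: 758
L3: h(774,328)=(774*31+328)%997=394 [pair 0] -> [394]
  Sibling for proof at L2: 774
Root: 394
Proof path (sibling hashes from leaf to root): [86, 758, 774]

Answer: 86 758 774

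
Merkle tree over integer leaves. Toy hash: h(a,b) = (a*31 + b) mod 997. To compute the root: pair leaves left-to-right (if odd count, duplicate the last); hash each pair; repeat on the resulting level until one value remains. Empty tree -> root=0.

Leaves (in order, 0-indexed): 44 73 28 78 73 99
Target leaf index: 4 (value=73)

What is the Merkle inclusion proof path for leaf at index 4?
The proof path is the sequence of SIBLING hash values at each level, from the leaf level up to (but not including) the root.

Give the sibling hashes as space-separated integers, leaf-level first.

L0 (leaves): [44, 73, 28, 78, 73, 99], target index=4
L1: h(44,73)=(44*31+73)%997=440 [pair 0] h(28,78)=(28*31+78)%997=946 [pair 1] h(73,99)=(73*31+99)%997=368 [pair 2] -> [440, 946, 368]
  Sibling for proof at L0: 99
L2: h(440,946)=(440*31+946)%997=628 [pair 0] h(368,368)=(368*31+368)%997=809 [pair 1] -> [628, 809]
  Sibling for proof at L1: 368
L3: h(628,809)=(628*31+809)%997=337 [pair 0] -> [337]
  Sibling for proof at L2: 628
Root: 337
Proof path (sibling hashes from leaf to root): [99, 368, 628]

Answer: 99 368 628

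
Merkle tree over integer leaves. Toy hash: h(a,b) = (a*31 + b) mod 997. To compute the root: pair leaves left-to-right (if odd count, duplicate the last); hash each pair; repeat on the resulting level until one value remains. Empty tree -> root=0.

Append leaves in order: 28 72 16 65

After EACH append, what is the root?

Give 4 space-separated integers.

After append 28 (leaves=[28]):
  L0: [28]
  root=28
After append 72 (leaves=[28, 72]):
  L0: [28, 72]
  L1: h(28,72)=(28*31+72)%997=940 -> [940]
  root=940
After append 16 (leaves=[28, 72, 16]):
  L0: [28, 72, 16]
  L1: h(28,72)=(28*31+72)%997=940 h(16,16)=(16*31+16)%997=512 -> [940, 512]
  L2: h(940,512)=(940*31+512)%997=739 -> [739]
  root=739
After append 65 (leaves=[28, 72, 16, 65]):
  L0: [28, 72, 16, 65]
  L1: h(28,72)=(28*31+72)%997=940 h(16,65)=(16*31+65)%997=561 -> [940, 561]
  L2: h(940,561)=(940*31+561)%997=788 -> [788]
  root=788

Answer: 28 940 739 788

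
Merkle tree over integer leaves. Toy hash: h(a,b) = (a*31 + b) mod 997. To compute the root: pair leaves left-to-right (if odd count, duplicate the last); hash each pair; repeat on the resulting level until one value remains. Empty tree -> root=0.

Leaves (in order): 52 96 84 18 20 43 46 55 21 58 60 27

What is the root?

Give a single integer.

Answer: 578

Derivation:
L0: [52, 96, 84, 18, 20, 43, 46, 55, 21, 58, 60, 27]
L1: h(52,96)=(52*31+96)%997=711 h(84,18)=(84*31+18)%997=628 h(20,43)=(20*31+43)%997=663 h(46,55)=(46*31+55)%997=484 h(21,58)=(21*31+58)%997=709 h(60,27)=(60*31+27)%997=890 -> [711, 628, 663, 484, 709, 890]
L2: h(711,628)=(711*31+628)%997=735 h(663,484)=(663*31+484)%997=100 h(709,890)=(709*31+890)%997=935 -> [735, 100, 935]
L3: h(735,100)=(735*31+100)%997=951 h(935,935)=(935*31+935)%997=10 -> [951, 10]
L4: h(951,10)=(951*31+10)%997=578 -> [578]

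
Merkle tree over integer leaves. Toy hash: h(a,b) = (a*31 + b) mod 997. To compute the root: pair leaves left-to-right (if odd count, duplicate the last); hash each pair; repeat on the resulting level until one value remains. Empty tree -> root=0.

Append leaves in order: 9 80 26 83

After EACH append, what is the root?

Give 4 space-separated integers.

After append 9 (leaves=[9]):
  L0: [9]
  root=9
After append 80 (leaves=[9, 80]):
  L0: [9, 80]
  L1: h(9,80)=(9*31+80)%997=359 -> [359]
  root=359
After append 26 (leaves=[9, 80, 26]):
  L0: [9, 80, 26]
  L1: h(9,80)=(9*31+80)%997=359 h(26,26)=(26*31+26)%997=832 -> [359, 832]
  L2: h(359,832)=(359*31+832)%997=994 -> [994]
  root=994
After append 83 (leaves=[9, 80, 26, 83]):
  L0: [9, 80, 26, 83]
  L1: h(9,80)=(9*31+80)%997=359 h(26,83)=(26*31+83)%997=889 -> [359, 889]
  L2: h(359,889)=(359*31+889)%997=54 -> [54]
  root=54

Answer: 9 359 994 54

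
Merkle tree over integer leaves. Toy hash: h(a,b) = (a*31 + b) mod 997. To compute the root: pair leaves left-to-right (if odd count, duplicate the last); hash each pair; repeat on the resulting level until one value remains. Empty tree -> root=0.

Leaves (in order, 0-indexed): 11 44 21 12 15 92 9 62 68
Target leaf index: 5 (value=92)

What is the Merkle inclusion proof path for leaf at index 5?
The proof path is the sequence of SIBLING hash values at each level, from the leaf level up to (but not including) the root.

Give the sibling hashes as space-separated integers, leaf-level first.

L0 (leaves): [11, 44, 21, 12, 15, 92, 9, 62, 68], target index=5
L1: h(11,44)=(11*31+44)%997=385 [pair 0] h(21,12)=(21*31+12)%997=663 [pair 1] h(15,92)=(15*31+92)%997=557 [pair 2] h(9,62)=(9*31+62)%997=341 [pair 3] h(68,68)=(68*31+68)%997=182 [pair 4] -> [385, 663, 557, 341, 182]
  Sibling for proof at L0: 15
L2: h(385,663)=(385*31+663)%997=634 [pair 0] h(557,341)=(557*31+341)%997=659 [pair 1] h(182,182)=(182*31+182)%997=839 [pair 2] -> [634, 659, 839]
  Sibling for proof at L1: 341
L3: h(634,659)=(634*31+659)%997=373 [pair 0] h(839,839)=(839*31+839)%997=926 [pair 1] -> [373, 926]
  Sibling for proof at L2: 634
L4: h(373,926)=(373*31+926)%997=525 [pair 0] -> [525]
  Sibling for proof at L3: 926
Root: 525
Proof path (sibling hashes from leaf to root): [15, 341, 634, 926]

Answer: 15 341 634 926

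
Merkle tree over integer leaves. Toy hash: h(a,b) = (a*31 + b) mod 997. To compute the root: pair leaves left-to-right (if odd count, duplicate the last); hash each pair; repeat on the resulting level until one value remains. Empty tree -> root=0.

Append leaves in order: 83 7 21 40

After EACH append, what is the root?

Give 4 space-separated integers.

Answer: 83 586 892 911

Derivation:
After append 83 (leaves=[83]):
  L0: [83]
  root=83
After append 7 (leaves=[83, 7]):
  L0: [83, 7]
  L1: h(83,7)=(83*31+7)%997=586 -> [586]
  root=586
After append 21 (leaves=[83, 7, 21]):
  L0: [83, 7, 21]
  L1: h(83,7)=(83*31+7)%997=586 h(21,21)=(21*31+21)%997=672 -> [586, 672]
  L2: h(586,672)=(586*31+672)%997=892 -> [892]
  root=892
After append 40 (leaves=[83, 7, 21, 40]):
  L0: [83, 7, 21, 40]
  L1: h(83,7)=(83*31+7)%997=586 h(21,40)=(21*31+40)%997=691 -> [586, 691]
  L2: h(586,691)=(586*31+691)%997=911 -> [911]
  root=911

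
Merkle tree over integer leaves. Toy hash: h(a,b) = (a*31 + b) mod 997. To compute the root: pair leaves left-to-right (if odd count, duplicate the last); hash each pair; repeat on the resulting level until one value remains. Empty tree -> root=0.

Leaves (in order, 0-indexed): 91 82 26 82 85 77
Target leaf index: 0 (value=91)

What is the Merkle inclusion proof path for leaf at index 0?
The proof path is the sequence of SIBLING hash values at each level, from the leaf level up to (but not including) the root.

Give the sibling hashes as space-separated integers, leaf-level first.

Answer: 82 888 45

Derivation:
L0 (leaves): [91, 82, 26, 82, 85, 77], target index=0
L1: h(91,82)=(91*31+82)%997=909 [pair 0] h(26,82)=(26*31+82)%997=888 [pair 1] h(85,77)=(85*31+77)%997=718 [pair 2] -> [909, 888, 718]
  Sibling for proof at L0: 82
L2: h(909,888)=(909*31+888)%997=154 [pair 0] h(718,718)=(718*31+718)%997=45 [pair 1] -> [154, 45]
  Sibling for proof at L1: 888
L3: h(154,45)=(154*31+45)%997=831 [pair 0] -> [831]
  Sibling for proof at L2: 45
Root: 831
Proof path (sibling hashes from leaf to root): [82, 888, 45]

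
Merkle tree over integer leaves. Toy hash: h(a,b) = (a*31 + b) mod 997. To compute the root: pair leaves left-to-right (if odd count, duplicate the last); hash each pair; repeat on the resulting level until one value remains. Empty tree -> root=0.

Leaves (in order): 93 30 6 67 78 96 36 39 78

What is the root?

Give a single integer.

Answer: 903

Derivation:
L0: [93, 30, 6, 67, 78, 96, 36, 39, 78]
L1: h(93,30)=(93*31+30)%997=919 h(6,67)=(6*31+67)%997=253 h(78,96)=(78*31+96)%997=520 h(36,39)=(36*31+39)%997=158 h(78,78)=(78*31+78)%997=502 -> [919, 253, 520, 158, 502]
L2: h(919,253)=(919*31+253)%997=826 h(520,158)=(520*31+158)%997=326 h(502,502)=(502*31+502)%997=112 -> [826, 326, 112]
L3: h(826,326)=(826*31+326)%997=10 h(112,112)=(112*31+112)%997=593 -> [10, 593]
L4: h(10,593)=(10*31+593)%997=903 -> [903]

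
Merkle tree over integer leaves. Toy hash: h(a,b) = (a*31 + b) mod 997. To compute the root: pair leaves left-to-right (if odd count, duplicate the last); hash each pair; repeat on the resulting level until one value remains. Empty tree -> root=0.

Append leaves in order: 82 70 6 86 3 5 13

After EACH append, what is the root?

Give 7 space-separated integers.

Answer: 82 618 407 487 223 287 605

Derivation:
After append 82 (leaves=[82]):
  L0: [82]
  root=82
After append 70 (leaves=[82, 70]):
  L0: [82, 70]
  L1: h(82,70)=(82*31+70)%997=618 -> [618]
  root=618
After append 6 (leaves=[82, 70, 6]):
  L0: [82, 70, 6]
  L1: h(82,70)=(82*31+70)%997=618 h(6,6)=(6*31+6)%997=192 -> [618, 192]
  L2: h(618,192)=(618*31+192)%997=407 -> [407]
  root=407
After append 86 (leaves=[82, 70, 6, 86]):
  L0: [82, 70, 6, 86]
  L1: h(82,70)=(82*31+70)%997=618 h(6,86)=(6*31+86)%997=272 -> [618, 272]
  L2: h(618,272)=(618*31+272)%997=487 -> [487]
  root=487
After append 3 (leaves=[82, 70, 6, 86, 3]):
  L0: [82, 70, 6, 86, 3]
  L1: h(82,70)=(82*31+70)%997=618 h(6,86)=(6*31+86)%997=272 h(3,3)=(3*31+3)%997=96 -> [618, 272, 96]
  L2: h(618,272)=(618*31+272)%997=487 h(96,96)=(96*31+96)%997=81 -> [487, 81]
  L3: h(487,81)=(487*31+81)%997=223 -> [223]
  root=223
After append 5 (leaves=[82, 70, 6, 86, 3, 5]):
  L0: [82, 70, 6, 86, 3, 5]
  L1: h(82,70)=(82*31+70)%997=618 h(6,86)=(6*31+86)%997=272 h(3,5)=(3*31+5)%997=98 -> [618, 272, 98]
  L2: h(618,272)=(618*31+272)%997=487 h(98,98)=(98*31+98)%997=145 -> [487, 145]
  L3: h(487,145)=(487*31+145)%997=287 -> [287]
  root=287
After append 13 (leaves=[82, 70, 6, 86, 3, 5, 13]):
  L0: [82, 70, 6, 86, 3, 5, 13]
  L1: h(82,70)=(82*31+70)%997=618 h(6,86)=(6*31+86)%997=272 h(3,5)=(3*31+5)%997=98 h(13,13)=(13*31+13)%997=416 -> [618, 272, 98, 416]
  L2: h(618,272)=(618*31+272)%997=487 h(98,416)=(98*31+416)%997=463 -> [487, 463]
  L3: h(487,463)=(487*31+463)%997=605 -> [605]
  root=605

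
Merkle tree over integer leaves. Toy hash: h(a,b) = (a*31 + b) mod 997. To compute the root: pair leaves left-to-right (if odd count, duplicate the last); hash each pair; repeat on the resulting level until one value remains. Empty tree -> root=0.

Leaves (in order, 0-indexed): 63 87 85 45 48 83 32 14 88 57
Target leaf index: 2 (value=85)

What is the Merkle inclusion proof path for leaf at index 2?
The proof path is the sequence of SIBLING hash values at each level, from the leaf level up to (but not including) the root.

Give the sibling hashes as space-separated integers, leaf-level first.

L0 (leaves): [63, 87, 85, 45, 48, 83, 32, 14, 88, 57], target index=2
L1: h(63,87)=(63*31+87)%997=46 [pair 0] h(85,45)=(85*31+45)%997=686 [pair 1] h(48,83)=(48*31+83)%997=574 [pair 2] h(32,14)=(32*31+14)%997=9 [pair 3] h(88,57)=(88*31+57)%997=791 [pair 4] -> [46, 686, 574, 9, 791]
  Sibling for proof at L0: 45
L2: h(46,686)=(46*31+686)%997=118 [pair 0] h(574,9)=(574*31+9)%997=854 [pair 1] h(791,791)=(791*31+791)%997=387 [pair 2] -> [118, 854, 387]
  Sibling for proof at L1: 46
L3: h(118,854)=(118*31+854)%997=524 [pair 0] h(387,387)=(387*31+387)%997=420 [pair 1] -> [524, 420]
  Sibling for proof at L2: 854
L4: h(524,420)=(524*31+420)%997=712 [pair 0] -> [712]
  Sibling for proof at L3: 420
Root: 712
Proof path (sibling hashes from leaf to root): [45, 46, 854, 420]

Answer: 45 46 854 420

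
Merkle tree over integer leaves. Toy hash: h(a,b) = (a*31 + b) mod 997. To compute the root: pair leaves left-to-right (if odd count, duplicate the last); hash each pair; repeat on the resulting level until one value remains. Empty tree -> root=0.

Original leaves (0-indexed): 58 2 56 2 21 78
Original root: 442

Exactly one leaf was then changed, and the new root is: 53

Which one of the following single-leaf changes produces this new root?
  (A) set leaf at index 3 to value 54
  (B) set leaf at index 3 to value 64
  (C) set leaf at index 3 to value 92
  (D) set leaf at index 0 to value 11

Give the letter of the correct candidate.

Answer: D

Derivation:
Original leaves: [58, 2, 56, 2, 21, 78]
Target new root: 53
Try each candidate change and compute the resulting root:
Candidate A: set leaf[3] = 54 -> leaves = [58, 2, 56, 54, 21, 78]
  L0: [58, 2, 56, 54, 21, 78]
  L1: h(58,2)=(58*31+2)%997=803 h(56,54)=(56*31+54)%997=793 h(21,78)=(21*31+78)%997=729 -> [803, 793, 729]
  L2: h(803,793)=(803*31+793)%997=761 h(729,729)=(729*31+729)%997=397 -> [761, 397]
  L3: h(761,397)=(761*31+397)%997=60 -> [60]
  root = 60 != target 53
Candidate B: set leaf[3] = 64 -> leaves = [58, 2, 56, 64, 21, 78]
  L0: [58, 2, 56, 64, 21, 78]
  L1: h(58,2)=(58*31+2)%997=803 h(56,64)=(56*31+64)%997=803 h(21,78)=(21*31+78)%997=729 -> [803, 803, 729]
  L2: h(803,803)=(803*31+803)%997=771 h(729,729)=(729*31+729)%997=397 -> [771, 397]
  L3: h(771,397)=(771*31+397)%997=370 -> [370]
  root = 370 != target 53
Candidate C: set leaf[3] = 92 -> leaves = [58, 2, 56, 92, 21, 78]
  L0: [58, 2, 56, 92, 21, 78]
  L1: h(58,2)=(58*31+2)%997=803 h(56,92)=(56*31+92)%997=831 h(21,78)=(21*31+78)%997=729 -> [803, 831, 729]
  L2: h(803,831)=(803*31+831)%997=799 h(729,729)=(729*31+729)%997=397 -> [799, 397]
  L3: h(799,397)=(799*31+397)%997=241 -> [241]
  root = 241 != target 53
Candidate D: set leaf[0] = 11 -> leaves = [11, 2, 56, 2, 21, 78]
  L0: [11, 2, 56, 2, 21, 78]
  L1: h(11,2)=(11*31+2)%997=343 h(56,2)=(56*31+2)%997=741 h(21,78)=(21*31+78)%997=729 -> [343, 741, 729]
  L2: h(343,741)=(343*31+741)%997=407 h(729,729)=(729*31+729)%997=397 -> [407, 397]
  L3: h(407,397)=(407*31+397)%997=53 -> [53]
  root = 53 == target 53  ** MATCH **
Candidate D produces the target root.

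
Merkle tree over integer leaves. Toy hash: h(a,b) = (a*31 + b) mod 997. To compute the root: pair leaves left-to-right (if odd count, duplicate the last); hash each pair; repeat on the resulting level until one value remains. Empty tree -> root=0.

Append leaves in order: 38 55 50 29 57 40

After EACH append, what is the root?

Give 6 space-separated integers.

After append 38 (leaves=[38]):
  L0: [38]
  root=38
After append 55 (leaves=[38, 55]):
  L0: [38, 55]
  L1: h(38,55)=(38*31+55)%997=236 -> [236]
  root=236
After append 50 (leaves=[38, 55, 50]):
  L0: [38, 55, 50]
  L1: h(38,55)=(38*31+55)%997=236 h(50,50)=(50*31+50)%997=603 -> [236, 603]
  L2: h(236,603)=(236*31+603)%997=940 -> [940]
  root=940
After append 29 (leaves=[38, 55, 50, 29]):
  L0: [38, 55, 50, 29]
  L1: h(38,55)=(38*31+55)%997=236 h(50,29)=(50*31+29)%997=582 -> [236, 582]
  L2: h(236,582)=(236*31+582)%997=919 -> [919]
  root=919
After append 57 (leaves=[38, 55, 50, 29, 57]):
  L0: [38, 55, 50, 29, 57]
  L1: h(38,55)=(38*31+55)%997=236 h(50,29)=(50*31+29)%997=582 h(57,57)=(57*31+57)%997=827 -> [236, 582, 827]
  L2: h(236,582)=(236*31+582)%997=919 h(827,827)=(827*31+827)%997=542 -> [919, 542]
  L3: h(919,542)=(919*31+542)%997=118 -> [118]
  root=118
After append 40 (leaves=[38, 55, 50, 29, 57, 40]):
  L0: [38, 55, 50, 29, 57, 40]
  L1: h(38,55)=(38*31+55)%997=236 h(50,29)=(50*31+29)%997=582 h(57,40)=(57*31+40)%997=810 -> [236, 582, 810]
  L2: h(236,582)=(236*31+582)%997=919 h(810,810)=(810*31+810)%997=995 -> [919, 995]
  L3: h(919,995)=(919*31+995)%997=571 -> [571]
  root=571

Answer: 38 236 940 919 118 571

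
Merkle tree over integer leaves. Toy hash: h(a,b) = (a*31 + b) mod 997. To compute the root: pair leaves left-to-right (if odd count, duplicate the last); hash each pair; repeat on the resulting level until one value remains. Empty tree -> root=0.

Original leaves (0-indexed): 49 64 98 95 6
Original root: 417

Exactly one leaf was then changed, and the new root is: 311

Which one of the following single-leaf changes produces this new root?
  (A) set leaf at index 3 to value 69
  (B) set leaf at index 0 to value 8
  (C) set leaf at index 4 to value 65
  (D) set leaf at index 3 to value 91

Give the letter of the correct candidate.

Original leaves: [49, 64, 98, 95, 6]
Target new root: 311
Try each candidate change and compute the resulting root:
Candidate A: set leaf[3] = 69 -> leaves = [49, 64, 98, 69, 6]
  L0: [49, 64, 98, 69, 6]
  L1: h(49,64)=(49*31+64)%997=586 h(98,69)=(98*31+69)%997=116 h(6,6)=(6*31+6)%997=192 -> [586, 116, 192]
  L2: h(586,116)=(586*31+116)%997=336 h(192,192)=(192*31+192)%997=162 -> [336, 162]
  L3: h(336,162)=(336*31+162)%997=608 -> [608]
  root = 608 != target 311
Candidate B: set leaf[0] = 8 -> leaves = [8, 64, 98, 95, 6]
  L0: [8, 64, 98, 95, 6]
  L1: h(8,64)=(8*31+64)%997=312 h(98,95)=(98*31+95)%997=142 h(6,6)=(6*31+6)%997=192 -> [312, 142, 192]
  L2: h(312,142)=(312*31+142)%997=841 h(192,192)=(192*31+192)%997=162 -> [841, 162]
  L3: h(841,162)=(841*31+162)%997=311 -> [311]
  root = 311 == target 311  ** MATCH **
Candidate C: set leaf[4] = 65 -> leaves = [49, 64, 98, 95, 65]
  L0: [49, 64, 98, 95, 65]
  L1: h(49,64)=(49*31+64)%997=586 h(98,95)=(98*31+95)%997=142 h(65,65)=(65*31+65)%997=86 -> [586, 142, 86]
  L2: h(586,142)=(586*31+142)%997=362 h(86,86)=(86*31+86)%997=758 -> [362, 758]
  L3: h(362,758)=(362*31+758)%997=16 -> [16]
  root = 16 != target 311
Candidate D: set leaf[3] = 91 -> leaves = [49, 64, 98, 91, 6]
  L0: [49, 64, 98, 91, 6]
  L1: h(49,64)=(49*31+64)%997=586 h(98,91)=(98*31+91)%997=138 h(6,6)=(6*31+6)%997=192 -> [586, 138, 192]
  L2: h(586,138)=(586*31+138)%997=358 h(192,192)=(192*31+192)%997=162 -> [358, 162]
  L3: h(358,162)=(358*31+162)%997=293 -> [293]
  root = 293 != target 311
Candidate B produces the target root.

Answer: B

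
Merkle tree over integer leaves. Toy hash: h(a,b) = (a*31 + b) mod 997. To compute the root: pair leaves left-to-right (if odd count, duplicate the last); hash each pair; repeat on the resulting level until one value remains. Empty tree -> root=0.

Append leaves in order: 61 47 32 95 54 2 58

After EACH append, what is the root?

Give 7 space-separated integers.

Answer: 61 941 285 348 282 612 792

Derivation:
After append 61 (leaves=[61]):
  L0: [61]
  root=61
After append 47 (leaves=[61, 47]):
  L0: [61, 47]
  L1: h(61,47)=(61*31+47)%997=941 -> [941]
  root=941
After append 32 (leaves=[61, 47, 32]):
  L0: [61, 47, 32]
  L1: h(61,47)=(61*31+47)%997=941 h(32,32)=(32*31+32)%997=27 -> [941, 27]
  L2: h(941,27)=(941*31+27)%997=285 -> [285]
  root=285
After append 95 (leaves=[61, 47, 32, 95]):
  L0: [61, 47, 32, 95]
  L1: h(61,47)=(61*31+47)%997=941 h(32,95)=(32*31+95)%997=90 -> [941, 90]
  L2: h(941,90)=(941*31+90)%997=348 -> [348]
  root=348
After append 54 (leaves=[61, 47, 32, 95, 54]):
  L0: [61, 47, 32, 95, 54]
  L1: h(61,47)=(61*31+47)%997=941 h(32,95)=(32*31+95)%997=90 h(54,54)=(54*31+54)%997=731 -> [941, 90, 731]
  L2: h(941,90)=(941*31+90)%997=348 h(731,731)=(731*31+731)%997=461 -> [348, 461]
  L3: h(348,461)=(348*31+461)%997=282 -> [282]
  root=282
After append 2 (leaves=[61, 47, 32, 95, 54, 2]):
  L0: [61, 47, 32, 95, 54, 2]
  L1: h(61,47)=(61*31+47)%997=941 h(32,95)=(32*31+95)%997=90 h(54,2)=(54*31+2)%997=679 -> [941, 90, 679]
  L2: h(941,90)=(941*31+90)%997=348 h(679,679)=(679*31+679)%997=791 -> [348, 791]
  L3: h(348,791)=(348*31+791)%997=612 -> [612]
  root=612
After append 58 (leaves=[61, 47, 32, 95, 54, 2, 58]):
  L0: [61, 47, 32, 95, 54, 2, 58]
  L1: h(61,47)=(61*31+47)%997=941 h(32,95)=(32*31+95)%997=90 h(54,2)=(54*31+2)%997=679 h(58,58)=(58*31+58)%997=859 -> [941, 90, 679, 859]
  L2: h(941,90)=(941*31+90)%997=348 h(679,859)=(679*31+859)%997=971 -> [348, 971]
  L3: h(348,971)=(348*31+971)%997=792 -> [792]
  root=792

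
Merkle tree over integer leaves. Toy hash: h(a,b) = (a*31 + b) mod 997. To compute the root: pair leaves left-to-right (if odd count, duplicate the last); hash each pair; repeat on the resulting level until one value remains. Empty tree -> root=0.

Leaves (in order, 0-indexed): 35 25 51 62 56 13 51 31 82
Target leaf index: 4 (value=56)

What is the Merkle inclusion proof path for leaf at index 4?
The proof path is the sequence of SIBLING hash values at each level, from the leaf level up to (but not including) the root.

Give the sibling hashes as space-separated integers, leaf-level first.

L0 (leaves): [35, 25, 51, 62, 56, 13, 51, 31, 82], target index=4
L1: h(35,25)=(35*31+25)%997=113 [pair 0] h(51,62)=(51*31+62)%997=646 [pair 1] h(56,13)=(56*31+13)%997=752 [pair 2] h(51,31)=(51*31+31)%997=615 [pair 3] h(82,82)=(82*31+82)%997=630 [pair 4] -> [113, 646, 752, 615, 630]
  Sibling for proof at L0: 13
L2: h(113,646)=(113*31+646)%997=161 [pair 0] h(752,615)=(752*31+615)%997=996 [pair 1] h(630,630)=(630*31+630)%997=220 [pair 2] -> [161, 996, 220]
  Sibling for proof at L1: 615
L3: h(161,996)=(161*31+996)%997=5 [pair 0] h(220,220)=(220*31+220)%997=61 [pair 1] -> [5, 61]
  Sibling for proof at L2: 161
L4: h(5,61)=(5*31+61)%997=216 [pair 0] -> [216]
  Sibling for proof at L3: 61
Root: 216
Proof path (sibling hashes from leaf to root): [13, 615, 161, 61]

Answer: 13 615 161 61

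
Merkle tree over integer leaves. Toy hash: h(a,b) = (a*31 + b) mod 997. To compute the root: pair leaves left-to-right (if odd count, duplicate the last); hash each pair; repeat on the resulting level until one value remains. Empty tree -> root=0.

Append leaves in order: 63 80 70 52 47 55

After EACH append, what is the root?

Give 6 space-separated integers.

Answer: 63 39 458 440 951 210

Derivation:
After append 63 (leaves=[63]):
  L0: [63]
  root=63
After append 80 (leaves=[63, 80]):
  L0: [63, 80]
  L1: h(63,80)=(63*31+80)%997=39 -> [39]
  root=39
After append 70 (leaves=[63, 80, 70]):
  L0: [63, 80, 70]
  L1: h(63,80)=(63*31+80)%997=39 h(70,70)=(70*31+70)%997=246 -> [39, 246]
  L2: h(39,246)=(39*31+246)%997=458 -> [458]
  root=458
After append 52 (leaves=[63, 80, 70, 52]):
  L0: [63, 80, 70, 52]
  L1: h(63,80)=(63*31+80)%997=39 h(70,52)=(70*31+52)%997=228 -> [39, 228]
  L2: h(39,228)=(39*31+228)%997=440 -> [440]
  root=440
After append 47 (leaves=[63, 80, 70, 52, 47]):
  L0: [63, 80, 70, 52, 47]
  L1: h(63,80)=(63*31+80)%997=39 h(70,52)=(70*31+52)%997=228 h(47,47)=(47*31+47)%997=507 -> [39, 228, 507]
  L2: h(39,228)=(39*31+228)%997=440 h(507,507)=(507*31+507)%997=272 -> [440, 272]
  L3: h(440,272)=(440*31+272)%997=951 -> [951]
  root=951
After append 55 (leaves=[63, 80, 70, 52, 47, 55]):
  L0: [63, 80, 70, 52, 47, 55]
  L1: h(63,80)=(63*31+80)%997=39 h(70,52)=(70*31+52)%997=228 h(47,55)=(47*31+55)%997=515 -> [39, 228, 515]
  L2: h(39,228)=(39*31+228)%997=440 h(515,515)=(515*31+515)%997=528 -> [440, 528]
  L3: h(440,528)=(440*31+528)%997=210 -> [210]
  root=210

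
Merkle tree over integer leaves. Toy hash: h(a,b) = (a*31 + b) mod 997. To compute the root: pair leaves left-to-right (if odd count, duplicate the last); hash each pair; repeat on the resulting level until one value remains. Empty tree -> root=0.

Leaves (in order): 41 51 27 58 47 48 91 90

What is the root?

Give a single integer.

L0: [41, 51, 27, 58, 47, 48, 91, 90]
L1: h(41,51)=(41*31+51)%997=325 h(27,58)=(27*31+58)%997=895 h(47,48)=(47*31+48)%997=508 h(91,90)=(91*31+90)%997=917 -> [325, 895, 508, 917]
L2: h(325,895)=(325*31+895)%997=3 h(508,917)=(508*31+917)%997=713 -> [3, 713]
L3: h(3,713)=(3*31+713)%997=806 -> [806]

Answer: 806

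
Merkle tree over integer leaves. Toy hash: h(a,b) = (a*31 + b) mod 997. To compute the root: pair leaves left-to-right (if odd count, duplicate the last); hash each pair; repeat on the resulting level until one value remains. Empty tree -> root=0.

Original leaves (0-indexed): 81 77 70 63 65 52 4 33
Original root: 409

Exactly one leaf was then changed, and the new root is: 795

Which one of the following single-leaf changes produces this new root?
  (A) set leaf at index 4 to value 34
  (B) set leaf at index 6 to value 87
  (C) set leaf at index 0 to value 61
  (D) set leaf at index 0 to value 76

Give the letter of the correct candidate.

Answer: C

Derivation:
Original leaves: [81, 77, 70, 63, 65, 52, 4, 33]
Target new root: 795
Try each candidate change and compute the resulting root:
Candidate A: set leaf[4] = 34 -> leaves = [81, 77, 70, 63, 34, 52, 4, 33]
  L0: [81, 77, 70, 63, 34, 52, 4, 33]
  L1: h(81,77)=(81*31+77)%997=594 h(70,63)=(70*31+63)%997=239 h(34,52)=(34*31+52)%997=109 h(4,33)=(4*31+33)%997=157 -> [594, 239, 109, 157]
  L2: h(594,239)=(594*31+239)%997=707 h(109,157)=(109*31+157)%997=545 -> [707, 545]
  L3: h(707,545)=(707*31+545)%997=528 -> [528]
  root = 528 != target 795
Candidate B: set leaf[6] = 87 -> leaves = [81, 77, 70, 63, 65, 52, 87, 33]
  L0: [81, 77, 70, 63, 65, 52, 87, 33]
  L1: h(81,77)=(81*31+77)%997=594 h(70,63)=(70*31+63)%997=239 h(65,52)=(65*31+52)%997=73 h(87,33)=(87*31+33)%997=736 -> [594, 239, 73, 736]
  L2: h(594,239)=(594*31+239)%997=707 h(73,736)=(73*31+736)%997=8 -> [707, 8]
  L3: h(707,8)=(707*31+8)%997=988 -> [988]
  root = 988 != target 795
Candidate C: set leaf[0] = 61 -> leaves = [61, 77, 70, 63, 65, 52, 4, 33]
  L0: [61, 77, 70, 63, 65, 52, 4, 33]
  L1: h(61,77)=(61*31+77)%997=971 h(70,63)=(70*31+63)%997=239 h(65,52)=(65*31+52)%997=73 h(4,33)=(4*31+33)%997=157 -> [971, 239, 73, 157]
  L2: h(971,239)=(971*31+239)%997=430 h(73,157)=(73*31+157)%997=426 -> [430, 426]
  L3: h(430,426)=(430*31+426)%997=795 -> [795]
  root = 795 == target 795  ** MATCH **
Candidate D: set leaf[0] = 76 -> leaves = [76, 77, 70, 63, 65, 52, 4, 33]
  L0: [76, 77, 70, 63, 65, 52, 4, 33]
  L1: h(76,77)=(76*31+77)%997=439 h(70,63)=(70*31+63)%997=239 h(65,52)=(65*31+52)%997=73 h(4,33)=(4*31+33)%997=157 -> [439, 239, 73, 157]
  L2: h(439,239)=(439*31+239)%997=887 h(73,157)=(73*31+157)%997=426 -> [887, 426]
  L3: h(887,426)=(887*31+426)%997=7 -> [7]
  root = 7 != target 795
Candidate C produces the target root.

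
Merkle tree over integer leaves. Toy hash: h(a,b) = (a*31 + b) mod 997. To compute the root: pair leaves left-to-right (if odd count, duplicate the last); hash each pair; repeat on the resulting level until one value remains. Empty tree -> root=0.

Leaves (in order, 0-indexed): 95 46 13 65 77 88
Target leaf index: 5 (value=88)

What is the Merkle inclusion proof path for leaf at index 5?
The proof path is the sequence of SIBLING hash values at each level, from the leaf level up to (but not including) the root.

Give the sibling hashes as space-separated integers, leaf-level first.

Answer: 77 481 468

Derivation:
L0 (leaves): [95, 46, 13, 65, 77, 88], target index=5
L1: h(95,46)=(95*31+46)%997=0 [pair 0] h(13,65)=(13*31+65)%997=468 [pair 1] h(77,88)=(77*31+88)%997=481 [pair 2] -> [0, 468, 481]
  Sibling for proof at L0: 77
L2: h(0,468)=(0*31+468)%997=468 [pair 0] h(481,481)=(481*31+481)%997=437 [pair 1] -> [468, 437]
  Sibling for proof at L1: 481
L3: h(468,437)=(468*31+437)%997=987 [pair 0] -> [987]
  Sibling for proof at L2: 468
Root: 987
Proof path (sibling hashes from leaf to root): [77, 481, 468]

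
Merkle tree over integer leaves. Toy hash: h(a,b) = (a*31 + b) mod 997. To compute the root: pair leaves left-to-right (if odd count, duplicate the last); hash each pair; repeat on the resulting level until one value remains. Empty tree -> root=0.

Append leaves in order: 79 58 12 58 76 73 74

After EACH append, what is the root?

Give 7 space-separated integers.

Answer: 79 513 335 381 902 806 745

Derivation:
After append 79 (leaves=[79]):
  L0: [79]
  root=79
After append 58 (leaves=[79, 58]):
  L0: [79, 58]
  L1: h(79,58)=(79*31+58)%997=513 -> [513]
  root=513
After append 12 (leaves=[79, 58, 12]):
  L0: [79, 58, 12]
  L1: h(79,58)=(79*31+58)%997=513 h(12,12)=(12*31+12)%997=384 -> [513, 384]
  L2: h(513,384)=(513*31+384)%997=335 -> [335]
  root=335
After append 58 (leaves=[79, 58, 12, 58]):
  L0: [79, 58, 12, 58]
  L1: h(79,58)=(79*31+58)%997=513 h(12,58)=(12*31+58)%997=430 -> [513, 430]
  L2: h(513,430)=(513*31+430)%997=381 -> [381]
  root=381
After append 76 (leaves=[79, 58, 12, 58, 76]):
  L0: [79, 58, 12, 58, 76]
  L1: h(79,58)=(79*31+58)%997=513 h(12,58)=(12*31+58)%997=430 h(76,76)=(76*31+76)%997=438 -> [513, 430, 438]
  L2: h(513,430)=(513*31+430)%997=381 h(438,438)=(438*31+438)%997=58 -> [381, 58]
  L3: h(381,58)=(381*31+58)%997=902 -> [902]
  root=902
After append 73 (leaves=[79, 58, 12, 58, 76, 73]):
  L0: [79, 58, 12, 58, 76, 73]
  L1: h(79,58)=(79*31+58)%997=513 h(12,58)=(12*31+58)%997=430 h(76,73)=(76*31+73)%997=435 -> [513, 430, 435]
  L2: h(513,430)=(513*31+430)%997=381 h(435,435)=(435*31+435)%997=959 -> [381, 959]
  L3: h(381,959)=(381*31+959)%997=806 -> [806]
  root=806
After append 74 (leaves=[79, 58, 12, 58, 76, 73, 74]):
  L0: [79, 58, 12, 58, 76, 73, 74]
  L1: h(79,58)=(79*31+58)%997=513 h(12,58)=(12*31+58)%997=430 h(76,73)=(76*31+73)%997=435 h(74,74)=(74*31+74)%997=374 -> [513, 430, 435, 374]
  L2: h(513,430)=(513*31+430)%997=381 h(435,374)=(435*31+374)%997=898 -> [381, 898]
  L3: h(381,898)=(381*31+898)%997=745 -> [745]
  root=745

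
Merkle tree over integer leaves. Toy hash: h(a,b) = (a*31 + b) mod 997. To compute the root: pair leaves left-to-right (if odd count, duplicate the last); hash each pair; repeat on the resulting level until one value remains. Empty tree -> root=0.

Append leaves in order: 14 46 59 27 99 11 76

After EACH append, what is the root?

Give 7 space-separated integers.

After append 14 (leaves=[14]):
  L0: [14]
  root=14
After append 46 (leaves=[14, 46]):
  L0: [14, 46]
  L1: h(14,46)=(14*31+46)%997=480 -> [480]
  root=480
After append 59 (leaves=[14, 46, 59]):
  L0: [14, 46, 59]
  L1: h(14,46)=(14*31+46)%997=480 h(59,59)=(59*31+59)%997=891 -> [480, 891]
  L2: h(480,891)=(480*31+891)%997=816 -> [816]
  root=816
After append 27 (leaves=[14, 46, 59, 27]):
  L0: [14, 46, 59, 27]
  L1: h(14,46)=(14*31+46)%997=480 h(59,27)=(59*31+27)%997=859 -> [480, 859]
  L2: h(480,859)=(480*31+859)%997=784 -> [784]
  root=784
After append 99 (leaves=[14, 46, 59, 27, 99]):
  L0: [14, 46, 59, 27, 99]
  L1: h(14,46)=(14*31+46)%997=480 h(59,27)=(59*31+27)%997=859 h(99,99)=(99*31+99)%997=177 -> [480, 859, 177]
  L2: h(480,859)=(480*31+859)%997=784 h(177,177)=(177*31+177)%997=679 -> [784, 679]
  L3: h(784,679)=(784*31+679)%997=58 -> [58]
  root=58
After append 11 (leaves=[14, 46, 59, 27, 99, 11]):
  L0: [14, 46, 59, 27, 99, 11]
  L1: h(14,46)=(14*31+46)%997=480 h(59,27)=(59*31+27)%997=859 h(99,11)=(99*31+11)%997=89 -> [480, 859, 89]
  L2: h(480,859)=(480*31+859)%997=784 h(89,89)=(89*31+89)%997=854 -> [784, 854]
  L3: h(784,854)=(784*31+854)%997=233 -> [233]
  root=233
After append 76 (leaves=[14, 46, 59, 27, 99, 11, 76]):
  L0: [14, 46, 59, 27, 99, 11, 76]
  L1: h(14,46)=(14*31+46)%997=480 h(59,27)=(59*31+27)%997=859 h(99,11)=(99*31+11)%997=89 h(76,76)=(76*31+76)%997=438 -> [480, 859, 89, 438]
  L2: h(480,859)=(480*31+859)%997=784 h(89,438)=(89*31+438)%997=206 -> [784, 206]
  L3: h(784,206)=(784*31+206)%997=582 -> [582]
  root=582

Answer: 14 480 816 784 58 233 582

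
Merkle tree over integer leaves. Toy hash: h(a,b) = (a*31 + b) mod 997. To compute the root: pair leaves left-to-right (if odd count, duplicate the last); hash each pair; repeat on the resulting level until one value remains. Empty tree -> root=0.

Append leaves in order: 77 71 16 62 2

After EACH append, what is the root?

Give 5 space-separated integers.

Answer: 77 464 938 984 648

Derivation:
After append 77 (leaves=[77]):
  L0: [77]
  root=77
After append 71 (leaves=[77, 71]):
  L0: [77, 71]
  L1: h(77,71)=(77*31+71)%997=464 -> [464]
  root=464
After append 16 (leaves=[77, 71, 16]):
  L0: [77, 71, 16]
  L1: h(77,71)=(77*31+71)%997=464 h(16,16)=(16*31+16)%997=512 -> [464, 512]
  L2: h(464,512)=(464*31+512)%997=938 -> [938]
  root=938
After append 62 (leaves=[77, 71, 16, 62]):
  L0: [77, 71, 16, 62]
  L1: h(77,71)=(77*31+71)%997=464 h(16,62)=(16*31+62)%997=558 -> [464, 558]
  L2: h(464,558)=(464*31+558)%997=984 -> [984]
  root=984
After append 2 (leaves=[77, 71, 16, 62, 2]):
  L0: [77, 71, 16, 62, 2]
  L1: h(77,71)=(77*31+71)%997=464 h(16,62)=(16*31+62)%997=558 h(2,2)=(2*31+2)%997=64 -> [464, 558, 64]
  L2: h(464,558)=(464*31+558)%997=984 h(64,64)=(64*31+64)%997=54 -> [984, 54]
  L3: h(984,54)=(984*31+54)%997=648 -> [648]
  root=648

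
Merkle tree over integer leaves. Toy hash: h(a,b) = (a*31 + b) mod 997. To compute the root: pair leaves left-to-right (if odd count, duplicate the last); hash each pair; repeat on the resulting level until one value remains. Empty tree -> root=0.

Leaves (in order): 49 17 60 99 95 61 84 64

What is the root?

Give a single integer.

L0: [49, 17, 60, 99, 95, 61, 84, 64]
L1: h(49,17)=(49*31+17)%997=539 h(60,99)=(60*31+99)%997=962 h(95,61)=(95*31+61)%997=15 h(84,64)=(84*31+64)%997=674 -> [539, 962, 15, 674]
L2: h(539,962)=(539*31+962)%997=722 h(15,674)=(15*31+674)%997=142 -> [722, 142]
L3: h(722,142)=(722*31+142)%997=590 -> [590]

Answer: 590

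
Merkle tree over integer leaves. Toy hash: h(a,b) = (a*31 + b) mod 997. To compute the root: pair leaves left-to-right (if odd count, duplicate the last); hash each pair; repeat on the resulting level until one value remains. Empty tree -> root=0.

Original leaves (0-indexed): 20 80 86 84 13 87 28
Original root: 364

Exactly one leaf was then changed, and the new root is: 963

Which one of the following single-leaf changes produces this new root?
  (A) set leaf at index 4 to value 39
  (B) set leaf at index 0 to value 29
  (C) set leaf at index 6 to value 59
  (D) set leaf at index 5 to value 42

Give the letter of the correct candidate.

Answer: D

Derivation:
Original leaves: [20, 80, 86, 84, 13, 87, 28]
Target new root: 963
Try each candidate change and compute the resulting root:
Candidate A: set leaf[4] = 39 -> leaves = [20, 80, 86, 84, 39, 87, 28]
  L0: [20, 80, 86, 84, 39, 87, 28]
  L1: h(20,80)=(20*31+80)%997=700 h(86,84)=(86*31+84)%997=756 h(39,87)=(39*31+87)%997=299 h(28,28)=(28*31+28)%997=896 -> [700, 756, 299, 896]
  L2: h(700,756)=(700*31+756)%997=522 h(299,896)=(299*31+896)%997=195 -> [522, 195]
  L3: h(522,195)=(522*31+195)%997=425 -> [425]
  root = 425 != target 963
Candidate B: set leaf[0] = 29 -> leaves = [29, 80, 86, 84, 13, 87, 28]
  L0: [29, 80, 86, 84, 13, 87, 28]
  L1: h(29,80)=(29*31+80)%997=979 h(86,84)=(86*31+84)%997=756 h(13,87)=(13*31+87)%997=490 h(28,28)=(28*31+28)%997=896 -> [979, 756, 490, 896]
  L2: h(979,756)=(979*31+756)%997=198 h(490,896)=(490*31+896)%997=134 -> [198, 134]
  L3: h(198,134)=(198*31+134)%997=290 -> [290]
  root = 290 != target 963
Candidate C: set leaf[6] = 59 -> leaves = [20, 80, 86, 84, 13, 87, 59]
  L0: [20, 80, 86, 84, 13, 87, 59]
  L1: h(20,80)=(20*31+80)%997=700 h(86,84)=(86*31+84)%997=756 h(13,87)=(13*31+87)%997=490 h(59,59)=(59*31+59)%997=891 -> [700, 756, 490, 891]
  L2: h(700,756)=(700*31+756)%997=522 h(490,891)=(490*31+891)%997=129 -> [522, 129]
  L3: h(522,129)=(522*31+129)%997=359 -> [359]
  root = 359 != target 963
Candidate D: set leaf[5] = 42 -> leaves = [20, 80, 86, 84, 13, 42, 28]
  L0: [20, 80, 86, 84, 13, 42, 28]
  L1: h(20,80)=(20*31+80)%997=700 h(86,84)=(86*31+84)%997=756 h(13,42)=(13*31+42)%997=445 h(28,28)=(28*31+28)%997=896 -> [700, 756, 445, 896]
  L2: h(700,756)=(700*31+756)%997=522 h(445,896)=(445*31+896)%997=733 -> [522, 733]
  L3: h(522,733)=(522*31+733)%997=963 -> [963]
  root = 963 == target 963  ** MATCH **
Candidate D produces the target root.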